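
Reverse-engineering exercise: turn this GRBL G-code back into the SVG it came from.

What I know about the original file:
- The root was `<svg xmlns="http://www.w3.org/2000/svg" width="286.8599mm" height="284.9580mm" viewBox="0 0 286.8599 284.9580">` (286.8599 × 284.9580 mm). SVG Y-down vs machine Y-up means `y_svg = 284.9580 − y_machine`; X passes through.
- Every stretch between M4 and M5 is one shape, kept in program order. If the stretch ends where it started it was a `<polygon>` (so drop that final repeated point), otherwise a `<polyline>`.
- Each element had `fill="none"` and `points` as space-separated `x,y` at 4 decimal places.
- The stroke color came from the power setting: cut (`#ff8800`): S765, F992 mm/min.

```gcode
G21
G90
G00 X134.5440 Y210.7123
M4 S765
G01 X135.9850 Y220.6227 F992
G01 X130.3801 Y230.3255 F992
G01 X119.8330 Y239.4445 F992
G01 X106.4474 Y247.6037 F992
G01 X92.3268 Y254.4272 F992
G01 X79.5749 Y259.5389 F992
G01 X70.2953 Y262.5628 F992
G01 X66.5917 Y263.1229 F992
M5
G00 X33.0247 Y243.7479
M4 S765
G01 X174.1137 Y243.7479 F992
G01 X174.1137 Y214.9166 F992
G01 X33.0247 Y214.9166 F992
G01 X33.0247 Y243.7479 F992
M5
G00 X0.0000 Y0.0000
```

Machine Y-up, SVG Y-down with viewBox height 284.9580, so y_svg = 284.9580 − y_machine; X carries over. Every run uses S765, so all elements get stroke `#ff8800` (cut).

Run 1: The run is open, so emit a `<polyline>` with points (Y-flipped): 134.5440,74.2457 135.9850,64.3353 130.3801,54.6325 119.8330,45.5135 106.4474,37.3543 92.3268,30.5308 79.5749,25.4191 70.2953,22.3952 66.5917,21.8351.

Run 2: The run returns to its start, so emit a `<polygon>` with points (Y-flipped): 33.0247,41.2101 174.1137,41.2101 174.1137,70.0414 33.0247,70.0414.

<svg xmlns="http://www.w3.org/2000/svg" width="286.8599mm" height="284.9580mm" viewBox="0 0 286.8599 284.9580">
  <polyline points="134.5440,74.2457 135.9850,64.3353 130.3801,54.6325 119.8330,45.5135 106.4474,37.3543 92.3268,30.5308 79.5749,25.4191 70.2953,22.3952 66.5917,21.8351" fill="none" stroke="#ff8800"/>
  <polygon points="33.0247,41.2101 174.1137,41.2101 174.1137,70.0414 33.0247,70.0414" fill="none" stroke="#ff8800"/>
</svg>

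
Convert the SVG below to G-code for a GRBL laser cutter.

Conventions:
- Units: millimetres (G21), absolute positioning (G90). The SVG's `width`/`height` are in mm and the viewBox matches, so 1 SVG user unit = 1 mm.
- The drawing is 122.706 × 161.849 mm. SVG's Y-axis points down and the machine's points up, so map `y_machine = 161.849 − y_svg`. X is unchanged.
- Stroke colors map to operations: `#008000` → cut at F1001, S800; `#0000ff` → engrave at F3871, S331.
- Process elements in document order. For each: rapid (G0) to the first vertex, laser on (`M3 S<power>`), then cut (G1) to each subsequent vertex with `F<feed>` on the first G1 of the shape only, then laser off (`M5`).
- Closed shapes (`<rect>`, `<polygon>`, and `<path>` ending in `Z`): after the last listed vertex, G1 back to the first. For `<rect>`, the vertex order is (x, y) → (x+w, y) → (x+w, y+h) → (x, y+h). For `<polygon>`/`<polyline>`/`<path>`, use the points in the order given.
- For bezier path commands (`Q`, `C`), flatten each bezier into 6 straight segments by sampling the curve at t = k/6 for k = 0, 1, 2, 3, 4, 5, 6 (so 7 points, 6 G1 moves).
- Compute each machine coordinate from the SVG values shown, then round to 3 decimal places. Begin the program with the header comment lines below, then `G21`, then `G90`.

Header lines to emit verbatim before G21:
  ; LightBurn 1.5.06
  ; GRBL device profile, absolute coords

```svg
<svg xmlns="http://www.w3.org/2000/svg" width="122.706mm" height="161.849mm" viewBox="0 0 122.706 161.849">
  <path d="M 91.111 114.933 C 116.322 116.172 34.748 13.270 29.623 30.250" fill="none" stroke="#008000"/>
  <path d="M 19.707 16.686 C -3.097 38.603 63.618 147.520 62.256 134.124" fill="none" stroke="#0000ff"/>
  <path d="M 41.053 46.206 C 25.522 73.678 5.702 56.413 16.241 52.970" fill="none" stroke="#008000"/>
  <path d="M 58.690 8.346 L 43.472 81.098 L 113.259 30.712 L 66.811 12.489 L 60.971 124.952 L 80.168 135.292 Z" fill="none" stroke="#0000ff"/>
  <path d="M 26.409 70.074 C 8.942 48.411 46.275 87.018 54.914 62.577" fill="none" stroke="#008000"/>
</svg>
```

viewBox `0 0 122.706 161.849` with mm width/height → 1 unit = 1 mm. Flip: y_m = 161.849 − y_svg.

**Shape 1** — `<path>` cubic bezier, stroke `#008000` → cut (S800, F1001). Control points (SVG): P0=(91.111,114.933), P1=(116.322,116.172), P2=(34.748,13.270), P3=(29.623,30.250); sampled at t=k/6. Machine vertices: (91.111,46.916) → (95.666,53.938) → (87.513,72.094) → (71.743,95.160) → (53.445,116.915) → (37.708,131.136) → (29.623,131.599). Open path.

**Shape 2** — `<path>` cubic bezier, stroke `#0000ff` → engrave (S331, F3871). Control points (SVG): P0=(19.707,16.686), P1=(-3.097,38.603), P2=(63.618,147.520), P3=(62.256,134.124); sampled at t=k/6. Machine vertices: (19.707,145.163) → (15.035,127.924) → (20.906,101.998) → (32.941,73.202) → (46.763,47.348) → (57.994,30.251) → (62.256,27.725). Open path.

**Shape 3** — `<path>` cubic bezier, stroke `#008000` → cut (S800, F1001). Control points (SVG): P0=(41.053,46.206), P1=(25.522,73.678), P2=(5.702,56.413), P3=(16.241,52.970); sampled at t=k/6. Machine vertices: (41.053,115.643) → (33.090,105.364) → (25.376,100.914) → (18.871,100.668) → (14.538,102.998) → (13.341,106.277) → (16.241,108.879). Open path.

**Shape 4** — `<path>` closed polygon, stroke `#0000ff` → engrave (S331, F3871). Machine vertices: (58.690,153.503) → (43.472,80.751) → (113.259,131.137) → (66.811,149.360) → (60.971,36.897) → (80.168,26.557) → (58.690,153.503). Closed: final G1 returns to the first vertex.

**Shape 5** — `<path>` cubic bezier, stroke `#008000` → cut (S800, F1001). Control points (SVG): P0=(26.409,70.074), P1=(8.942,48.411), P2=(46.275,87.018), P3=(54.914,62.577); sampled at t=k/6. Machine vertices: (26.409,91.775) → (21.856,98.155) → (24.116,97.915) → (30.872,94.482) → (39.803,91.280) → (48.590,91.735) → (54.914,99.272). Open path.

; LightBurn 1.5.06
; GRBL device profile, absolute coords
G21
G90
G0 X91.111 Y46.916
M3 S800
G1 X95.666 Y53.938 F1001
G1 X87.513 Y72.094
G1 X71.743 Y95.160
G1 X53.445 Y116.915
G1 X37.708 Y131.136
G1 X29.623 Y131.599
M5
G0 X19.707 Y145.163
M3 S331
G1 X15.035 Y127.924 F3871
G1 X20.906 Y101.998
G1 X32.941 Y73.202
G1 X46.763 Y47.348
G1 X57.994 Y30.251
G1 X62.256 Y27.725
M5
G0 X41.053 Y115.643
M3 S800
G1 X33.090 Y105.364 F1001
G1 X25.376 Y100.914
G1 X18.871 Y100.668
G1 X14.538 Y102.998
G1 X13.341 Y106.277
G1 X16.241 Y108.879
M5
G0 X58.690 Y153.503
M3 S331
G1 X43.472 Y80.751 F3871
G1 X113.259 Y131.137
G1 X66.811 Y149.360
G1 X60.971 Y36.897
G1 X80.168 Y26.557
G1 X58.690 Y153.503
M5
G0 X26.409 Y91.775
M3 S800
G1 X21.856 Y98.155 F1001
G1 X24.116 Y97.915
G1 X30.872 Y94.482
G1 X39.803 Y91.280
G1 X48.590 Y91.735
G1 X54.914 Y99.272
M5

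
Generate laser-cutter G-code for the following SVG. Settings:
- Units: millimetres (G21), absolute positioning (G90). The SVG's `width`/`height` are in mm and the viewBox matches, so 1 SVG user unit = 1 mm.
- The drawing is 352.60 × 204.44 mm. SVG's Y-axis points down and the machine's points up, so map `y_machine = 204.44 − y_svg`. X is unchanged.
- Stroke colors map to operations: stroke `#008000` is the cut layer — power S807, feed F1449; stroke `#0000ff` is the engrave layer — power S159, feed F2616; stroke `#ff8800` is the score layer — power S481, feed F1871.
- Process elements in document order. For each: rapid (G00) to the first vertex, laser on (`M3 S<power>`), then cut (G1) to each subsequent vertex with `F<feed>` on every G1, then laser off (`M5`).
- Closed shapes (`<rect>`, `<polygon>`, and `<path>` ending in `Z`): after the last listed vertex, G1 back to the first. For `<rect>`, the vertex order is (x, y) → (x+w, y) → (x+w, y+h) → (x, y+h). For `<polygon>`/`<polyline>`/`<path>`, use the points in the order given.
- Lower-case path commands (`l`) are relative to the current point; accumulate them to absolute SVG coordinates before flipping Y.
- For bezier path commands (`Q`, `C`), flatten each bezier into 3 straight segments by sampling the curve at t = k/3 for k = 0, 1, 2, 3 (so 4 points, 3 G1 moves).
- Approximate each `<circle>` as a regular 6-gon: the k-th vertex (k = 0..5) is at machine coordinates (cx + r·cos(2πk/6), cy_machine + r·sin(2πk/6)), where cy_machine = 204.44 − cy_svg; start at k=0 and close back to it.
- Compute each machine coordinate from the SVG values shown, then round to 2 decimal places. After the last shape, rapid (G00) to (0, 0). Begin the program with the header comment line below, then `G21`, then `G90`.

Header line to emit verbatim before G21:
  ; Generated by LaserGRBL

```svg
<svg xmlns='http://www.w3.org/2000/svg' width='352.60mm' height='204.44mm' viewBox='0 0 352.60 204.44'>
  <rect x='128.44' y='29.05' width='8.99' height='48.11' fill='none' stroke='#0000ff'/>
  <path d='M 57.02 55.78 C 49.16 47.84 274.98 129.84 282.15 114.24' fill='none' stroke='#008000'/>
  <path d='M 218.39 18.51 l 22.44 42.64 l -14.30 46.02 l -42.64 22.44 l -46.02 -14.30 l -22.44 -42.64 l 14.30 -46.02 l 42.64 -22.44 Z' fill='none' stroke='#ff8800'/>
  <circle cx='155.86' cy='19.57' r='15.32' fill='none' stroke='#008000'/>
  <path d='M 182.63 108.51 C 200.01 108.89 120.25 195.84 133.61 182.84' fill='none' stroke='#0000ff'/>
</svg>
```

viewBox `0 0 352.60 204.44` with mm width/height → 1 unit = 1 mm. Flip: y_m = 204.44 − y_svg.

**Shape 1** — `<rect>` rectangle, stroke `#0000ff` → engrave (S159, F2616). Machine vertices: (128.44,175.39) → (137.43,175.39) → (137.43,127.28) → (128.44,127.28) → (128.44,175.39). Closed: final G1 returns to the first vertex.

**Shape 2** — `<path>` cubic bezier, stroke `#008000` → cut (S807, F1449). Control points (SVG): P0=(57.02,55.78), P1=(49.16,47.84), P2=(274.98,129.84), P3=(282.15,114.24); sampled at t=k/3. Machine vertices: (57.02,148.66) → (110.30,133.57) → (218.85,100.19) → (282.15,90.20). Open path.

**Shape 3** — `<path>` regular polygon, stroke `#ff8800` → score (S481, F1871). Machine vertices: (218.39,185.93) → (240.83,143.29) → (226.53,97.27) → (183.89,74.83) → (137.87,89.13) → (115.43,131.77) → (129.73,177.79) → (172.37,200.23) → (218.39,185.93). Closed: final G1 returns to the first vertex.

**Shape 4** — `<circle>` circle, stroke `#008000` → cut (S807, F1449). Machine vertices: (171.18,184.87) → (163.52,198.14) → (148.20,198.14) → (140.54,184.87) → (148.20,171.60) → (163.52,171.60) → (171.18,184.87). Closed: final G1 returns to the first vertex.

**Shape 5** — `<path>` cubic bezier, stroke `#0000ff` → engrave (S159, F2616). Control points (SVG): P0=(182.63,108.51), P1=(200.01,108.89), P2=(120.25,195.84), P3=(133.61,182.84); sampled at t=k/3. Machine vertices: (182.63,95.93) → (174.68,73.60) → (144.24,35.01) → (133.61,21.60). Open path.

; Generated by LaserGRBL
G21
G90
G00 X128.44 Y175.39
M3 S159
G1 X137.43 Y175.39 F2616
G1 X137.43 Y127.28 F2616
G1 X128.44 Y127.28 F2616
G1 X128.44 Y175.39 F2616
M5
G00 X57.02 Y148.66
M3 S807
G1 X110.30 Y133.57 F1449
G1 X218.85 Y100.19 F1449
G1 X282.15 Y90.20 F1449
M5
G00 X218.39 Y185.93
M3 S481
G1 X240.83 Y143.29 F1871
G1 X226.53 Y97.27 F1871
G1 X183.89 Y74.83 F1871
G1 X137.87 Y89.13 F1871
G1 X115.43 Y131.77 F1871
G1 X129.73 Y177.79 F1871
G1 X172.37 Y200.23 F1871
G1 X218.39 Y185.93 F1871
M5
G00 X171.18 Y184.87
M3 S807
G1 X163.52 Y198.14 F1449
G1 X148.20 Y198.14 F1449
G1 X140.54 Y184.87 F1449
G1 X148.20 Y171.60 F1449
G1 X163.52 Y171.60 F1449
G1 X171.18 Y184.87 F1449
M5
G00 X182.63 Y95.93
M3 S159
G1 X174.68 Y73.60 F2616
G1 X144.24 Y35.01 F2616
G1 X133.61 Y21.60 F2616
M5
G00 X0.00 Y0.00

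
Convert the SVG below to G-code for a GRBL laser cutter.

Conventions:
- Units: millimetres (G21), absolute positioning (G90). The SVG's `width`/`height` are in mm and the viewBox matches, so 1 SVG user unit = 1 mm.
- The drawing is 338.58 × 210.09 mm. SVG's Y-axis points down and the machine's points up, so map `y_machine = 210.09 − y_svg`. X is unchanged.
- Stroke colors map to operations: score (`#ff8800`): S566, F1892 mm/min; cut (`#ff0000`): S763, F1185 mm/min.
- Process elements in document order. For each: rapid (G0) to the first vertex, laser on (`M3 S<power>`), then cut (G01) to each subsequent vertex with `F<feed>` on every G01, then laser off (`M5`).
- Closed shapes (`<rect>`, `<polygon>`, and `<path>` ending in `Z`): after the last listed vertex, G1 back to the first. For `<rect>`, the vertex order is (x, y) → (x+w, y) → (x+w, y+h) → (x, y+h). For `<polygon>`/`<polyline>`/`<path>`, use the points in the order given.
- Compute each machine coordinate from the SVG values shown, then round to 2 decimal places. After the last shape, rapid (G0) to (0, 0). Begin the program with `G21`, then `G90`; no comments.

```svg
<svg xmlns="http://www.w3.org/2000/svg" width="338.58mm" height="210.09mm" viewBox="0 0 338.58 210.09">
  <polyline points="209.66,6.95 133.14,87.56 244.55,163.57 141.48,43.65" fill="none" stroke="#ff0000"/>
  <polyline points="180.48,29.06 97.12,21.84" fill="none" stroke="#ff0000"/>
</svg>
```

viewBox `0 0 338.58 210.09` with mm width/height → 1 unit = 1 mm. Flip: y_m = 210.09 − y_svg.

**Shape 1** — `<polyline>` open polyline, stroke `#ff0000` → cut (S763, F1185). Machine vertices: (209.66,203.14) → (133.14,122.53) → (244.55,46.52) → (141.48,166.44). Open path.

**Shape 2** — `<polyline>` line segment, stroke `#ff0000` → cut (S763, F1185). Machine vertices: (180.48,181.03) → (97.12,188.25). Open path.

G21
G90
G0 X209.66 Y203.14
M3 S763
G01 X133.14 Y122.53 F1185
G01 X244.55 Y46.52 F1185
G01 X141.48 Y166.44 F1185
M5
G0 X180.48 Y181.03
M3 S763
G01 X97.12 Y188.25 F1185
M5
G0 X0.00 Y0.00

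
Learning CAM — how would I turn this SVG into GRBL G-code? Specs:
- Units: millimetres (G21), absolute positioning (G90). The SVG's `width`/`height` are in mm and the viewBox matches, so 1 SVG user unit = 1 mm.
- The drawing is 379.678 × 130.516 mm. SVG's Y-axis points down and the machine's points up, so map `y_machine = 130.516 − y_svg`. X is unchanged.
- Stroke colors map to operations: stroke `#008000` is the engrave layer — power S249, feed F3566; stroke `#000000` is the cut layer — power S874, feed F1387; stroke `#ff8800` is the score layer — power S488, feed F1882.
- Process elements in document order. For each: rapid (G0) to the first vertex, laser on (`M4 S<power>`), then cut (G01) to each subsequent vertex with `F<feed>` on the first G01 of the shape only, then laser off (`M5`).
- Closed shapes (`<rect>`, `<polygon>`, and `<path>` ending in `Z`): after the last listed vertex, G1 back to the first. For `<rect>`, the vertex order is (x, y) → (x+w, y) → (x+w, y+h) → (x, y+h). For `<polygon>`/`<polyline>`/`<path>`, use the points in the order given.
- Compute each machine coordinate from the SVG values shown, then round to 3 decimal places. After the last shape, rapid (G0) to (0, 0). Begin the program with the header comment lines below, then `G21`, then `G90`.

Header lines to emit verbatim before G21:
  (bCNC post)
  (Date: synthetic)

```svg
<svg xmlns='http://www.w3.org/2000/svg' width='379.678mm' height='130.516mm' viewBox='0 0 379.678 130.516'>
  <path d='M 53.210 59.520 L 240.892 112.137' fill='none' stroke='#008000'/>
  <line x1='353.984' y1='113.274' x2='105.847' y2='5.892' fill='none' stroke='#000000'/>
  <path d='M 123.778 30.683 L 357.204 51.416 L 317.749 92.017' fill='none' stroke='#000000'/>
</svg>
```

Since the viewBox matches the mm dimensions, user units are millimetres directly. The only transform is the Y-flip y_m = 130.516 − y_svg.

Shape 1 is a line segment drawn with `<path>`. Its stroke #008000 means engrave at S249, F3566. After flipping Y the toolpath is (53.210,70.996) → (240.892,18.379).

Shape 2 is a line segment drawn with `<line>`. Its stroke #000000 means cut at S874, F1387. After flipping Y the toolpath is (353.984,17.242) → (105.847,124.624).

Shape 3 is a open polyline drawn with `<path>`. Its stroke #000000 means cut at S874, F1387. After flipping Y the toolpath is (123.778,99.833) → (357.204,79.100) → (317.749,38.499).

(bCNC post)
(Date: synthetic)
G21
G90
G0 X53.210 Y70.996
M4 S249
G01 X240.892 Y18.379 F3566
M5
G0 X353.984 Y17.242
M4 S874
G01 X105.847 Y124.624 F1387
M5
G0 X123.778 Y99.833
M4 S874
G01 X357.204 Y79.100 F1387
G01 X317.749 Y38.499
M5
G0 X0.000 Y0.000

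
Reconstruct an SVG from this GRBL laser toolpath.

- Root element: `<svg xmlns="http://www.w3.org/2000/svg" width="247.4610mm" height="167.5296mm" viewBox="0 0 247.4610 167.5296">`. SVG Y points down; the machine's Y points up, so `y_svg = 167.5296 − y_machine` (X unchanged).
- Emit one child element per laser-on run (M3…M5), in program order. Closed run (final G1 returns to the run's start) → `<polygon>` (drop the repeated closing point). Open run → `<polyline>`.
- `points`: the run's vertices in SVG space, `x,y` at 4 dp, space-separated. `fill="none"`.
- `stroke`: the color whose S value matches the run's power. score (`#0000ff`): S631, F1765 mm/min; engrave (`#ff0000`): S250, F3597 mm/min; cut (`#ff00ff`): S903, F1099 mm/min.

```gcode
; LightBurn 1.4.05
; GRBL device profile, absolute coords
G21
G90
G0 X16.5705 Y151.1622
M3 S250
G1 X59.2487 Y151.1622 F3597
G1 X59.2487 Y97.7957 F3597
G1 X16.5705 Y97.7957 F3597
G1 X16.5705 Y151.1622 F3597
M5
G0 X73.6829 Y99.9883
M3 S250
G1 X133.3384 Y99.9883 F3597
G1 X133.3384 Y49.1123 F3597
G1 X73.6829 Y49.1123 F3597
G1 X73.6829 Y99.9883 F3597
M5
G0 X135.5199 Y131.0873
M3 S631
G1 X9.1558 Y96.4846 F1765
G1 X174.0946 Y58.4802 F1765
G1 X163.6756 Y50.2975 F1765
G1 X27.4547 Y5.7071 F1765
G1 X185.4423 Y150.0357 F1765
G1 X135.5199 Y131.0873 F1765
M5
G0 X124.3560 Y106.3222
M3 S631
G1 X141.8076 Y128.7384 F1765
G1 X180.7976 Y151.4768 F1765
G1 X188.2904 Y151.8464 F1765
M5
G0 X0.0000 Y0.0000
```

<svg xmlns="http://www.w3.org/2000/svg" width="247.4610mm" height="167.5296mm" viewBox="0 0 247.4610 167.5296">
  <polygon points="16.5705,16.3674 59.2487,16.3674 59.2487,69.7339 16.5705,69.7339" fill="none" stroke="#ff0000"/>
  <polygon points="73.6829,67.5413 133.3384,67.5413 133.3384,118.4173 73.6829,118.4173" fill="none" stroke="#ff0000"/>
  <polygon points="135.5199,36.4423 9.1558,71.0450 174.0946,109.0494 163.6756,117.2321 27.4547,161.8225 185.4423,17.4939" fill="none" stroke="#0000ff"/>
  <polyline points="124.3560,61.2074 141.8076,38.7912 180.7976,16.0528 188.2904,15.6832" fill="none" stroke="#0000ff"/>
</svg>

y_svg = 167.5296 − y_m.

[1] S250→`#ff0000` (engrave); closed run; points: 16.5705,16.3674 59.2487,16.3674 59.2487,69.7339 16.5705,69.7339

[2] S250→`#ff0000` (engrave); closed run; points: 73.6829,67.5413 133.3384,67.5413 133.3384,118.4173 73.6829,118.4173

[3] S631→`#0000ff` (score); closed run; points: 135.5199,36.4423 9.1558,71.0450 174.0946,109.0494 163.6756,117.2321 27.4547,161.8225 185.4423,17.4939

[4] S631→`#0000ff` (score); open run; points: 124.3560,61.2074 141.8076,38.7912 180.7976,16.0528 188.2904,15.6832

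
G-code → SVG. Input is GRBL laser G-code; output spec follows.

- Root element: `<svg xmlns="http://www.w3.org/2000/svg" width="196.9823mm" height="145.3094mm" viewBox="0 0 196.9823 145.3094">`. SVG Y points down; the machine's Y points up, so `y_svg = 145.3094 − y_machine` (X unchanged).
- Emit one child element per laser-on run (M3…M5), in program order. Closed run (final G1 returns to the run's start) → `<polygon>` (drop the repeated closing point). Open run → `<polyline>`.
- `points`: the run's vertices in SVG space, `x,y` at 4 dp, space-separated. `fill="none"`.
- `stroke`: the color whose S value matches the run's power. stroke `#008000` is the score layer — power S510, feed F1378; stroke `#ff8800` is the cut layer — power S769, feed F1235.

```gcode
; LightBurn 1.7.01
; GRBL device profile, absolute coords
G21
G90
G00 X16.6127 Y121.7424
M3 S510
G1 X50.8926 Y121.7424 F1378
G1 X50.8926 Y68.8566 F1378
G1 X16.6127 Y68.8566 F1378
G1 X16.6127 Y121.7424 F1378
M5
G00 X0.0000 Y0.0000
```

<svg xmlns="http://www.w3.org/2000/svg" width="196.9823mm" height="145.3094mm" viewBox="0 0 196.9823 145.3094">
  <polygon points="16.6127,23.5670 50.8926,23.5670 50.8926,76.4528 16.6127,76.4528" fill="none" stroke="#008000"/>
</svg>

Machine Y-up, SVG Y-down with viewBox height 145.3094, so y_svg = 145.3094 − y_machine; X carries over. Every run uses S510, so all elements get stroke `#008000` (score).

Run 1: The run returns to its start, so emit a `<polygon>` with points (Y-flipped): 16.6127,23.5670 50.8926,23.5670 50.8926,76.4528 16.6127,76.4528.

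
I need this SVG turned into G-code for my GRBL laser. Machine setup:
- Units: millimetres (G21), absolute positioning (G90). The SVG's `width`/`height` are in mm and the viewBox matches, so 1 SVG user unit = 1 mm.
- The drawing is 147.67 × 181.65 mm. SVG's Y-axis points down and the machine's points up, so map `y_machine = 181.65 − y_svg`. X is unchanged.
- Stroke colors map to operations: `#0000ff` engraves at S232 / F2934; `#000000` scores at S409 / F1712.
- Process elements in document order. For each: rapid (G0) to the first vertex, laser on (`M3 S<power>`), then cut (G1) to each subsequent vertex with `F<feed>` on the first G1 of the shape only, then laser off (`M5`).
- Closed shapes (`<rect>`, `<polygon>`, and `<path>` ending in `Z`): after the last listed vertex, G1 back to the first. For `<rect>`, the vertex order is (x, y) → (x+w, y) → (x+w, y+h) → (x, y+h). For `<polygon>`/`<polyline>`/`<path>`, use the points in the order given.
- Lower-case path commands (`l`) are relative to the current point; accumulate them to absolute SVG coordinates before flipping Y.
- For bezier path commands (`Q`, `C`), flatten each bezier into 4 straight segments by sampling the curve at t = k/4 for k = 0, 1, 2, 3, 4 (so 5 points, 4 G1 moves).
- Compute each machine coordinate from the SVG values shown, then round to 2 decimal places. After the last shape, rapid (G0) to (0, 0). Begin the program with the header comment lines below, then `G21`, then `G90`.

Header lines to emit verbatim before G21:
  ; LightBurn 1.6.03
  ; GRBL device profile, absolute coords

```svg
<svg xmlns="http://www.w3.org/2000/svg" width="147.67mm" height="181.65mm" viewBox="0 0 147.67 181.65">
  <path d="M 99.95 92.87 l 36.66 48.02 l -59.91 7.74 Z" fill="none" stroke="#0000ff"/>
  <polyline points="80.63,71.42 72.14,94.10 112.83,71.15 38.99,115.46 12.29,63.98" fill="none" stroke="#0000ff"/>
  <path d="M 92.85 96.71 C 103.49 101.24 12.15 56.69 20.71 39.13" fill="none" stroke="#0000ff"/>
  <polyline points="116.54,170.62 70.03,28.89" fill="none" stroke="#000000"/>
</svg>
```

; LightBurn 1.6.03
; GRBL device profile, absolute coords
G21
G90
G0 X99.95 Y88.78
M3 S232
G1 X136.61 Y40.76 F2934
G1 X76.70 Y33.02
G1 X99.95 Y88.78
M5
G0 X80.63 Y110.23
M3 S232
G1 X72.14 Y87.55 F2934
G1 X112.83 Y110.50
G1 X38.99 Y66.19
G1 X12.29 Y117.67
M5
G0 X92.85 Y84.94
M3 S232
G1 X84.86 Y89.56 F2934
G1 X57.56 Y105.45
G1 X29.87 Y125.48
G1 X20.71 Y142.52
M5
G0 X116.54 Y11.03
M3 S409
G1 X70.03 Y152.76 F1712
M5
G0 X0.00 Y0.00

Since the viewBox matches the mm dimensions, user units are millimetres directly. The only transform is the Y-flip y_m = 181.65 − y_svg.

Shape 1 is a regular polygon drawn with `<path>`. Its stroke #0000ff means engrave at S232, F2934. After flipping Y the toolpath is (99.95,88.78) → (136.61,40.76) → (76.70,33.02) → (99.95,88.78), returning to the start.

Shape 2 is a open polyline drawn with `<polyline>`. Its stroke #0000ff means engrave at S232, F2934. After flipping Y the toolpath is (80.63,110.23) → (72.14,87.55) → (112.83,110.50) → (38.99,66.19) → (12.29,117.67).

Shape 3 is a cubic bezier drawn with `<path>`. Its stroke #0000ff means engrave at S232, F2934. After flipping Y the toolpath is (92.85,84.94) → (84.86,89.56) → (57.56,105.45) → (29.87,125.48) → (20.71,142.52).

Shape 4 is a line segment drawn with `<polyline>`. Its stroke #000000 means score at S409, F1712. After flipping Y the toolpath is (116.54,11.03) → (70.03,152.76).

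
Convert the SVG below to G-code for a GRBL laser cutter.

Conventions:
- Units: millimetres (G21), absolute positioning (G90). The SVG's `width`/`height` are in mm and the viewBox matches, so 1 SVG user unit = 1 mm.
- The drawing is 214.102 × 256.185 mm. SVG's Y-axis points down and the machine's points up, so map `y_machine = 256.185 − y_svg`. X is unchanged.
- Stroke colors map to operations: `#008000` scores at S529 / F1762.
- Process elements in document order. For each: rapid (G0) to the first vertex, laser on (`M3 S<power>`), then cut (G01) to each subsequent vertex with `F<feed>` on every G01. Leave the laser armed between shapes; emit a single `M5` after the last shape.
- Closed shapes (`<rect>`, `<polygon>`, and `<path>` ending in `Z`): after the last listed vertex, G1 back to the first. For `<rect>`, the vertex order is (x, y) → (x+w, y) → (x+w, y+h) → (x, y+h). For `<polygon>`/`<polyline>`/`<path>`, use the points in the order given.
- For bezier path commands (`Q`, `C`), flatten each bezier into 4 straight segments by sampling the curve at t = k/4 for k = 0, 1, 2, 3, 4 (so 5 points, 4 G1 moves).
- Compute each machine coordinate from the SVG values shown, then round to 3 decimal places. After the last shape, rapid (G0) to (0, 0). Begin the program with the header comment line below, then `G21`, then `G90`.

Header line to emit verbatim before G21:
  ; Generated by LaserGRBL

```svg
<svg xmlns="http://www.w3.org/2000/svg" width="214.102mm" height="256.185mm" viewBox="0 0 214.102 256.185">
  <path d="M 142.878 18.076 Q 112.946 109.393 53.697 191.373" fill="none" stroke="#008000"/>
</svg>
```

1 u = 1 mm; y_m = 256.185 − y.

[1] `<path>` quadratic bezier, #008000→score S529 F1762: (142.878,238.109) → (126.080,193.034) → (105.617,149.126) → (81.489,106.386) → (53.697,64.812)

; Generated by LaserGRBL
G21
G90
G0 X142.878 Y238.109
M3 S529
G01 X126.080 Y193.034 F1762
G01 X105.617 Y149.126 F1762
G01 X81.489 Y106.386 F1762
G01 X53.697 Y64.812 F1762
M5
G0 X0.000 Y0.000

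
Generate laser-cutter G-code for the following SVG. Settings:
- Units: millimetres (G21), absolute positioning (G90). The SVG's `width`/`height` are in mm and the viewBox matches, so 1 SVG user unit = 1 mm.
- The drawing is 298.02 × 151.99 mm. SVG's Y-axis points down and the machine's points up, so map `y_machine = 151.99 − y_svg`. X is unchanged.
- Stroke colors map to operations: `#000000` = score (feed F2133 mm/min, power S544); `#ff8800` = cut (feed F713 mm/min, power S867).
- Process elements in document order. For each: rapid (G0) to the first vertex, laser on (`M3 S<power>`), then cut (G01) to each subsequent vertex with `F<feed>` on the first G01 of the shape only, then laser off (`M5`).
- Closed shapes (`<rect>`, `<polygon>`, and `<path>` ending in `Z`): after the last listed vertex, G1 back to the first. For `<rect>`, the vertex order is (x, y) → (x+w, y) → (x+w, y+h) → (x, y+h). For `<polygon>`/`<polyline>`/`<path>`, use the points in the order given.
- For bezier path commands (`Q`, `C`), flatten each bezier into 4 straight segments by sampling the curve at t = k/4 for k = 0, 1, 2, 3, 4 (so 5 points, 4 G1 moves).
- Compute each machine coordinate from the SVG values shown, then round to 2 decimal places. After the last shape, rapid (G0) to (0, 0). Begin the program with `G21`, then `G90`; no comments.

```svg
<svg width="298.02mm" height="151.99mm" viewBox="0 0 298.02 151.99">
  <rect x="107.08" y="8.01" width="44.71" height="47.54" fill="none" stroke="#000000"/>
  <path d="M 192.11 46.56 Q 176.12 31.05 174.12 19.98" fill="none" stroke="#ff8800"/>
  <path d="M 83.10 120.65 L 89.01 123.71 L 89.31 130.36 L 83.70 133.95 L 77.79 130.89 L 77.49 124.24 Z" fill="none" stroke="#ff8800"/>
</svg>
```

Since the viewBox matches the mm dimensions, user units are millimetres directly. The only transform is the Y-flip y_m = 151.99 − y_svg.

Shape 1 is a rectangle drawn with `<rect>`. Its stroke #000000 means score at S544, F2133. After flipping Y the toolpath is (107.08,143.98) → (151.79,143.98) → (151.79,96.44) → (107.08,96.44) → (107.08,143.98), returning to the start.

Shape 2 is a quadratic bezier drawn with `<path>`. Its stroke #ff8800 means cut at S867, F713. After flipping Y the toolpath is (192.11,105.43) → (184.99,112.91) → (179.62,119.83) → (175.99,126.20) → (174.12,132.01).

Shape 3 is a regular polygon drawn with `<path>`. Its stroke #ff8800 means cut at S867, F713. After flipping Y the toolpath is (83.10,31.34) → (89.01,28.28) → (89.31,21.63) → (83.70,18.04) → (77.79,21.10) → (77.49,27.75) → (83.10,31.34), returning to the start.

G21
G90
G0 X107.08 Y143.98
M3 S544
G01 X151.79 Y143.98 F2133
G01 X151.79 Y96.44
G01 X107.08 Y96.44
G01 X107.08 Y143.98
M5
G0 X192.11 Y105.43
M3 S867
G01 X184.99 Y112.91 F713
G01 X179.62 Y119.83
G01 X175.99 Y126.20
G01 X174.12 Y132.01
M5
G0 X83.10 Y31.34
M3 S867
G01 X89.01 Y28.28 F713
G01 X89.31 Y21.63
G01 X83.70 Y18.04
G01 X77.79 Y21.10
G01 X77.49 Y27.75
G01 X83.10 Y31.34
M5
G0 X0.00 Y0.00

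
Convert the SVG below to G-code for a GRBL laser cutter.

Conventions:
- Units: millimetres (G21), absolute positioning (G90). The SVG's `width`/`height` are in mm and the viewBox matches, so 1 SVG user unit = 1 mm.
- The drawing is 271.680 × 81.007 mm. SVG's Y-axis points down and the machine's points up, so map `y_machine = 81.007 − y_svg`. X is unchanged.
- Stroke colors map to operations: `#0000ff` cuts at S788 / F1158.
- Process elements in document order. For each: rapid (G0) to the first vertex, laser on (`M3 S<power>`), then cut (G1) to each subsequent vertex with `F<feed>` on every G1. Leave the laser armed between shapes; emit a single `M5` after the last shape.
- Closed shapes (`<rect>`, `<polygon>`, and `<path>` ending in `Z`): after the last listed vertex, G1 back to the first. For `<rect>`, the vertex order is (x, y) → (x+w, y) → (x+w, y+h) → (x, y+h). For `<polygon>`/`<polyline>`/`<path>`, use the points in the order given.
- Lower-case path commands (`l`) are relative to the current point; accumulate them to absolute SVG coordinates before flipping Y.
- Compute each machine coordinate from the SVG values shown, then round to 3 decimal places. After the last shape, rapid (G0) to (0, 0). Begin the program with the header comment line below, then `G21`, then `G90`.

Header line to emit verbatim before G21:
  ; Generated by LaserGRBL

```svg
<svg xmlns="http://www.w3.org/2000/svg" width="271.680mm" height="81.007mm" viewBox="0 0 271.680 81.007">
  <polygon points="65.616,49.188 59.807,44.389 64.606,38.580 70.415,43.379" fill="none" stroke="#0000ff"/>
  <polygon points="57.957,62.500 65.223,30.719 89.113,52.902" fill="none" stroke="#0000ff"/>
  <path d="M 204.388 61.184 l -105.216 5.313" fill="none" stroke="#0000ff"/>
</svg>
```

viewBox `0 0 271.680 81.007` with mm width/height → 1 unit = 1 mm. Flip: y_m = 81.007 − y_svg.

**Shape 1** — `<polygon>` regular polygon, stroke `#0000ff` → cut (S788, F1158). Machine vertices: (65.616,31.819) → (59.807,36.618) → (64.606,42.427) → (70.415,37.628) → (65.616,31.819). Closed: final G1 returns to the first vertex.

**Shape 2** — `<polygon>` regular polygon, stroke `#0000ff` → cut (S788, F1158). Machine vertices: (57.957,18.507) → (65.223,50.288) → (89.113,28.105) → (57.957,18.507). Closed: final G1 returns to the first vertex.

**Shape 3** — `<path>` line segment, stroke `#0000ff` → cut (S788, F1158). Machine vertices: (204.388,19.823) → (99.172,14.510). Open path.

; Generated by LaserGRBL
G21
G90
G0 X65.616 Y31.819
M3 S788
G1 X59.807 Y36.618 F1158
G1 X64.606 Y42.427 F1158
G1 X70.415 Y37.628 F1158
G1 X65.616 Y31.819 F1158
G0 X57.957 Y18.507
M3 S788
G1 X65.223 Y50.288 F1158
G1 X89.113 Y28.105 F1158
G1 X57.957 Y18.507 F1158
G0 X204.388 Y19.823
M3 S788
G1 X99.172 Y14.510 F1158
M5
G0 X0.000 Y0.000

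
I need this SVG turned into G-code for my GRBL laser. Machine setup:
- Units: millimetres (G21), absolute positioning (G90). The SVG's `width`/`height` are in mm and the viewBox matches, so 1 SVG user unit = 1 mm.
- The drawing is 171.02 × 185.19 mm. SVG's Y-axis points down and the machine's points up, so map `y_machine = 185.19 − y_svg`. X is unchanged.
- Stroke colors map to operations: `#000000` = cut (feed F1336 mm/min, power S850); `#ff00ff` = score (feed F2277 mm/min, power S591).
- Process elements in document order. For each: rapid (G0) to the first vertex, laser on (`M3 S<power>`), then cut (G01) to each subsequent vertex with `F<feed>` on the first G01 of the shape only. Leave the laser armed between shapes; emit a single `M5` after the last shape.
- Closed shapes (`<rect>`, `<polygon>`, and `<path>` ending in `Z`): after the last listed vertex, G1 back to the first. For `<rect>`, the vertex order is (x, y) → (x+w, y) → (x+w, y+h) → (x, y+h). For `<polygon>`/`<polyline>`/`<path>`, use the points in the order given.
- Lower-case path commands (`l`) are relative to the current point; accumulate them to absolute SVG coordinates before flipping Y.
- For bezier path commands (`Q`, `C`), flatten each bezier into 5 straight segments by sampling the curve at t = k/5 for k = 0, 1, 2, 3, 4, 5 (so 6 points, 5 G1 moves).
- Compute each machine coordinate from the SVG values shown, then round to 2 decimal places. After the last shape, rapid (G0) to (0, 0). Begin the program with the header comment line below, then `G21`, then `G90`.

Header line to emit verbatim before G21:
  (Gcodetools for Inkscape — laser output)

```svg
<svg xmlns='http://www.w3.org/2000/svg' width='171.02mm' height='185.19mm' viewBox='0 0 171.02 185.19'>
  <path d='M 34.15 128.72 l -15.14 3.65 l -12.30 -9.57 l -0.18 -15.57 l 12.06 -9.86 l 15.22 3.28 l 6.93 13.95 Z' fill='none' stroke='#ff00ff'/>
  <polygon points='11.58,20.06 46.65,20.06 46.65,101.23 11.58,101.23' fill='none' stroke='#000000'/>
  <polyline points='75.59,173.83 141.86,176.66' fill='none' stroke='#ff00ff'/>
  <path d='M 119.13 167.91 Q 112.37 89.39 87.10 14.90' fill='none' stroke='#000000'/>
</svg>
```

viewBox `0 0 171.02 185.19` with mm width/height → 1 unit = 1 mm. Flip: y_m = 185.19 − y_svg.

**Shape 1** — `<path>` regular polygon, stroke `#ff00ff` → score (S591, F2277). Machine vertices: (34.15,56.47) → (19.01,52.82) → (6.71,62.39) → (6.53,77.96) → (18.59,87.82) → (33.81,84.54) → (40.74,70.59) → (34.15,56.47). Closed: final G1 returns to the first vertex.

**Shape 2** — `<polygon>` rectangle, stroke `#000000` → cut (S850, F1336). Machine vertices: (11.58,165.13) → (46.65,165.13) → (46.65,83.96) → (11.58,83.96) → (11.58,165.13). Closed: final G1 returns to the first vertex.

**Shape 3** — `<polyline>` line segment, stroke `#ff00ff` → score (S591, F2277). Machine vertices: (75.59,11.36) → (141.86,8.53). Open path.

**Shape 4** — `<path>` quadratic bezier, stroke `#000000` → cut (S850, F1336). Control points (SVG): P0=(119.13,167.91), P1=(112.37,89.39), P2=(87.10,14.90); sampled at t=k/5. Machine vertices: (119.13,17.28) → (115.69,48.53) → (110.76,79.45) → (104.35,110.05) → (96.47,140.33) → (87.10,170.29). Open path.

(Gcodetools for Inkscape — laser output)
G21
G90
G0 X34.15 Y56.47
M3 S591
G01 X19.01 Y52.82 F2277
G01 X6.71 Y62.39
G01 X6.53 Y77.96
G01 X18.59 Y87.82
G01 X33.81 Y84.54
G01 X40.74 Y70.59
G01 X34.15 Y56.47
G0 X11.58 Y165.13
M3 S850
G01 X46.65 Y165.13 F1336
G01 X46.65 Y83.96
G01 X11.58 Y83.96
G01 X11.58 Y165.13
G0 X75.59 Y11.36
M3 S591
G01 X141.86 Y8.53 F2277
G0 X119.13 Y17.28
M3 S850
G01 X115.69 Y48.53 F1336
G01 X110.76 Y79.45
G01 X104.35 Y110.05
G01 X96.47 Y140.33
G01 X87.10 Y170.29
M5
G0 X0.00 Y0.00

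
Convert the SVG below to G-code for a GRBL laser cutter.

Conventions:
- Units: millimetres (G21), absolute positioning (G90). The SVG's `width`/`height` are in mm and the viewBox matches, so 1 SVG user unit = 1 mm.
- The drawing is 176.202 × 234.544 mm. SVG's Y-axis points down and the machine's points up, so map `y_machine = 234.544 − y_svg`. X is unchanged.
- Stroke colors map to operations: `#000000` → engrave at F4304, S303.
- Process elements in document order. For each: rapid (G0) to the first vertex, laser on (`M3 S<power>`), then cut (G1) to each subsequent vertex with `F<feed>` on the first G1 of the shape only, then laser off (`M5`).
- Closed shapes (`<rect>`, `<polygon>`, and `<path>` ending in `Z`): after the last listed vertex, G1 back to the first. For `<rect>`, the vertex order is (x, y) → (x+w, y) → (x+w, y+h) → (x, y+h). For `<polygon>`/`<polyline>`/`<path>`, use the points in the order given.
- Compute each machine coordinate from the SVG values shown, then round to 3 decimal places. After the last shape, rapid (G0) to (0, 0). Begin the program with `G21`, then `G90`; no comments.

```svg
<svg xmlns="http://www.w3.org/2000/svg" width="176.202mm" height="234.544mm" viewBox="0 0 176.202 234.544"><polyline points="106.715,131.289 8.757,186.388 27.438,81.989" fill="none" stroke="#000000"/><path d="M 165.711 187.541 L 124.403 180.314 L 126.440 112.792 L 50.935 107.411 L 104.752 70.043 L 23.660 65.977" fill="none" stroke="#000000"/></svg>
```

G21
G90
G0 X106.715 Y103.255
M3 S303
G1 X8.757 Y48.156 F4304
G1 X27.438 Y152.555
M5
G0 X165.711 Y47.003
M3 S303
G1 X124.403 Y54.230 F4304
G1 X126.440 Y121.752
G1 X50.935 Y127.133
G1 X104.752 Y164.501
G1 X23.660 Y168.567
M5
G0 X0.000 Y0.000

Since the viewBox matches the mm dimensions, user units are millimetres directly. The only transform is the Y-flip y_m = 234.544 − y_svg.

Shape 1 is a open polyline drawn with `<polyline>`. Its stroke #000000 means engrave at S303, F4304. After flipping Y the toolpath is (106.715,103.255) → (8.757,48.156) → (27.438,152.555).

Shape 2 is a open polyline drawn with `<path>`. Its stroke #000000 means engrave at S303, F4304. After flipping Y the toolpath is (165.711,47.003) → (124.403,54.230) → (126.440,121.752) → (50.935,127.133) → (104.752,164.501) → (23.660,168.567).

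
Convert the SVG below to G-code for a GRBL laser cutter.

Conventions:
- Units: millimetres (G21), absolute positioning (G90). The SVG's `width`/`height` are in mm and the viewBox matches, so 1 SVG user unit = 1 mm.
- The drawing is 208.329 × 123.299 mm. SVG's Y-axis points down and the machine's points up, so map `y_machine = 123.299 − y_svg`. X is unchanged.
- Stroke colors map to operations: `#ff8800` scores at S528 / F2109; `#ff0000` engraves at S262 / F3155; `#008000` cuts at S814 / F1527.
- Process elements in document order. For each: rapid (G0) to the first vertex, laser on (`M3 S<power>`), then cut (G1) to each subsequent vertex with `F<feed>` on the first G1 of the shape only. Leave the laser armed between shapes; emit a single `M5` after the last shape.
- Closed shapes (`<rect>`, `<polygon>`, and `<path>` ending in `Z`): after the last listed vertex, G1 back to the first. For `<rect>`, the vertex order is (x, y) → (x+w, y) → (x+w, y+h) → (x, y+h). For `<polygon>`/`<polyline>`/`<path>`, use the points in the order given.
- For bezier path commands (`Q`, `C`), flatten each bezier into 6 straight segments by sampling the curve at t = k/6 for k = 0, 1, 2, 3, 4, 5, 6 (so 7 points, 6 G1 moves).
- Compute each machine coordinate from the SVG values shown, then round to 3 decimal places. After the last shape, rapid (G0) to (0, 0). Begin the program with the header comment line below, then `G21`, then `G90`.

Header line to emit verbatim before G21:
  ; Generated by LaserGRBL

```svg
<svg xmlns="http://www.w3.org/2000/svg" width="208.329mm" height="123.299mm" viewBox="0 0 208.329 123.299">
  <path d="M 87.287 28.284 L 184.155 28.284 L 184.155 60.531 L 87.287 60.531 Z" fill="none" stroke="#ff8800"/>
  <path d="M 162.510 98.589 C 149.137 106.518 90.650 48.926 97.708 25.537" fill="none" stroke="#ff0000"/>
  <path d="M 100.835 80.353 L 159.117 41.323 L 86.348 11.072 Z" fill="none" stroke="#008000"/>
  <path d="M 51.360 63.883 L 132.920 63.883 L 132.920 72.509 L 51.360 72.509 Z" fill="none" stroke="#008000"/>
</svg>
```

; Generated by LaserGRBL
G21
G90
G0 X87.287 Y95.015
M3 S528
G1 X184.155 Y95.015 F2109
G1 X184.155 Y62.768
G1 X87.287 Y62.768
G1 X87.287 Y95.015
G0 X162.510 Y24.710
M3 S262
G1 X152.576 Y25.744 F3155
G1 X138.197 Y34.928
G1 X122.447 Y49.492
G1 X108.400 Y66.665
G1 X99.129 Y83.679
G1 X97.708 Y97.762
G0 X100.835 Y42.946
M3 S814
G1 X159.117 Y81.976 F1527
G1 X86.348 Y112.227
G1 X100.835 Y42.946
G0 X51.360 Y59.416
M3 S814
G1 X132.920 Y59.416 F1527
G1 X132.920 Y50.790
G1 X51.360 Y50.790
G1 X51.360 Y59.416
M5
G0 X0.000 Y0.000

1 u = 1 mm; y_m = 123.299 − y.

[1] `<path>` rectangle, #ff8800→score S528 F2109: (87.287,95.015) → (184.155,95.015) → (184.155,62.768) → (87.287,62.768) → (87.287,95.015) (closed)

[2] `<path>` cubic bezier, #ff0000→engrave S262 F3155: (162.510,24.710) → (152.576,25.744) → (138.197,34.928) → (122.447,49.492) → (108.400,66.665) → (99.129,83.679) → (97.708,97.762)

[3] `<path>` closed polygon, #008000→cut S814 F1527: (100.835,42.946) → (159.117,81.976) → (86.348,112.227) → (100.835,42.946) (closed)

[4] `<path>` rectangle, #008000→cut S814 F1527: (51.360,59.416) → (132.920,59.416) → (132.920,50.790) → (51.360,50.790) → (51.360,59.416) (closed)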